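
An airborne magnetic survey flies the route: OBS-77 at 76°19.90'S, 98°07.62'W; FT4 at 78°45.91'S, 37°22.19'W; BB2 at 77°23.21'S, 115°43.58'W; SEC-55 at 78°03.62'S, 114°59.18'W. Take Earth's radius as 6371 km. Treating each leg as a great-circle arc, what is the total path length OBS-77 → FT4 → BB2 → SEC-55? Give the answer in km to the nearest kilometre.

OBS-77: φ = -76.33167°, λ = -98.12700°
FT4: φ = -78.76517°, λ = -37.36983°
BB2: φ = -77.38683°, λ = -115.72633°
SEC-55: φ = -78.06033°, λ = -114.98633°
OBS-77→FT4: c = 0.221587 rad, d = 1411.73 km
FT4→BB2: c = 0.262469 rad, d = 1672.19 km
BB2→SEC-55: c = 0.012071 rad, d = 76.90 km
Total = 1411.73 + 1672.19 + 76.90 = 3160.82 km

3161 km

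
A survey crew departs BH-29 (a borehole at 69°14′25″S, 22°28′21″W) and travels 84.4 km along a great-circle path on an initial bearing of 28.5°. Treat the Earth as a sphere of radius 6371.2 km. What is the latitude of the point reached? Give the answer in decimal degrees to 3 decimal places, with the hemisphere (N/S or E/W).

BH-29: φ = -69.24028°, λ = -22.47250°
δ = d/R = 84.4/6371.2 = 0.013247 rad
φ₂ = arcsin(sin φ₁ cos δ + cos φ₁ sin δ cos θ)
   = arcsin(-0.93508·0.99991 + 0.35445·0.01325·0.87882) = -68.57033°
λ₂ = λ₁ + atan2(sin θ sin δ cos φ₁, cos δ − sin φ₁ sin φ₂) = -21.48122°

68.570°S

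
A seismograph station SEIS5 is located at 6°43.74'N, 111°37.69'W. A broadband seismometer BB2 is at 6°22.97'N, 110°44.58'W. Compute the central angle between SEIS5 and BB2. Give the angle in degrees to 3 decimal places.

0.945°

SEIS5: φ = +6.72900°, λ = -111.62817°
BB2: φ = +6.38283°, λ = -110.74300°
Δφ = -0.3462°,  Δλ = 0.8852°
a = sin²(Δφ/2) + cos φ₁ cos φ₂ sin²(Δλ/2) = 0.000068
c = 2·arcsin(√a) = 0.016494 rad = 0.9451°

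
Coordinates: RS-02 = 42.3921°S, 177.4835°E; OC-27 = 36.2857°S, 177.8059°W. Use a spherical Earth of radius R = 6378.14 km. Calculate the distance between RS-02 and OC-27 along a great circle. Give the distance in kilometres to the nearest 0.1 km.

791.2 km

Δφ = 6.1064°,  Δλ = 4.7106°
a = sin²(Δφ/2) + cos φ₁ cos φ₂ sin²(Δλ/2) = 0.003842
c = 2·arcsin(√a) = 0.124054 rad = 7.1078°
d = R·c = 6378.14 × 0.124054 = 791.2 km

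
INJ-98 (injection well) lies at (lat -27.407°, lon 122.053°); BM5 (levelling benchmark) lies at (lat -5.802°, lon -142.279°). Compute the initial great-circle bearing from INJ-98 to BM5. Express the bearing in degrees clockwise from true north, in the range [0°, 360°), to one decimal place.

97.8°

Δλ = 95.6680°
y = sin Δλ · cos φ₂ = 0.990013
x = cos φ₁ sin φ₂ − sin φ₁ cos φ₂ cos Δλ = -0.134973
θ = atan2(y, x) = 97.7636° → 97.7636° (mod 360°)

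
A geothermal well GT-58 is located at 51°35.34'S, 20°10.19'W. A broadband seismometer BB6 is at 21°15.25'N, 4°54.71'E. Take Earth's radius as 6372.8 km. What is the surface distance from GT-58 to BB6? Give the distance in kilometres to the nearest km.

8463 km

GT-58: φ = -51.58900°, λ = -20.16983°
BB6: φ = +21.25417°, λ = +4.91183°
Δφ = 72.8432°,  Δλ = 25.0817°
a = sin²(Δφ/2) + cos φ₁ cos φ₂ sin²(Δλ/2) = 0.379806
c = 2·arcsin(√a) = 1.328031 rad = 76.0906°
d = R·c = 6372.8 × 1.328031 = 8463.3 km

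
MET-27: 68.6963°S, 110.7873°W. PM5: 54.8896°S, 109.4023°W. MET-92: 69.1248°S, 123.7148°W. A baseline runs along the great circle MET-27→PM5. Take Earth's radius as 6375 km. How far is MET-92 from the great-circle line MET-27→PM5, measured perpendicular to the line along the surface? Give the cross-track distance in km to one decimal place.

502.0 km

δ₁₃ = central angle MET-27→MET-92 = 0.081377 rad  (haversine)
θ₁₃ = bearing MET-27→MET-92 = 258.725°,  θ₁₂ = bearing MET-27→PM5 = 3.336°
dₓₜ = R·arcsin(sin δ₁₃ · sin(θ₁₃ − θ₁₂)) = 6375·arcsin(0.08129·sin(255.389°)) = -501.965 km
|dₓₜ| = 501.965 km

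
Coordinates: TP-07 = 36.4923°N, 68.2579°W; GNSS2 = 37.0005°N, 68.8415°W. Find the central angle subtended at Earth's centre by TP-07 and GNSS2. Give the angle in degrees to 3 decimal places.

Δφ = 0.5082°,  Δλ = -0.5836°
a = sin²(Δφ/2) + cos φ₁ cos φ₂ sin²(Δλ/2) = 0.000036
c = 2·arcsin(√a) = 0.012053 rad = 0.6906°

0.691°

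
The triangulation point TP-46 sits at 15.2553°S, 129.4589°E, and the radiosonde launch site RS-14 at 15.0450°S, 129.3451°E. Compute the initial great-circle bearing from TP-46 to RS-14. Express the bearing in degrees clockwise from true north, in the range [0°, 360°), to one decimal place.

Δλ = -0.1138°
y = sin Δλ · cos φ₂ = -0.001918
x = cos φ₁ sin φ₂ − sin φ₁ cos φ₂ cos Δλ = 0.003670
θ = atan2(y, x) = -27.5940° → 332.4060° (mod 360°)

332.4°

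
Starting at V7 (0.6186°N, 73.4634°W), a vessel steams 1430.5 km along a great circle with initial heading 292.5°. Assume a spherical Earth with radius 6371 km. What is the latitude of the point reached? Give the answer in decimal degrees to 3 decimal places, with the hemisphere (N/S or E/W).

5.493°N

δ = d/R = 1430.5/6371 = 0.224533 rad
φ₂ = arcsin(sin φ₁ cos δ + cos φ₁ sin δ cos θ)
   = arcsin(0.01080·0.97490 + 0.99994·0.22265·0.38268) = 5.49307°
λ₂ = λ₁ + atan2(sin θ sin δ cos φ₁, cos δ − sin φ₁ sin φ₂) = -85.38961°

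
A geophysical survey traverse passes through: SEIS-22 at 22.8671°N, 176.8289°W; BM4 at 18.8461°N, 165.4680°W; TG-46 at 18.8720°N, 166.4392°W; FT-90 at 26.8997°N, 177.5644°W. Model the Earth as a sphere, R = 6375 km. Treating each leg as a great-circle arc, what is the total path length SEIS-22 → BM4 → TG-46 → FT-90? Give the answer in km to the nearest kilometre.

2812 km

SEIS-22→BM4: c = 0.198050 rad, d = 1262.57 km
BM4→TG-46: c = 0.016047 rad, d = 102.30 km
TG-46→FT-90: c = 0.227014 rad, d = 1447.22 km
Total = 1262.57 + 102.30 + 1447.22 = 2812.09 km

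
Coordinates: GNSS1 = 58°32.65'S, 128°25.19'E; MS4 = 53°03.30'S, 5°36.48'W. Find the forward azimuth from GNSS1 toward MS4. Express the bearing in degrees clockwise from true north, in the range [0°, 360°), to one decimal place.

209.2°

GNSS1: φ = -58.54417°, λ = +128.41983°
MS4: φ = -53.05500°, λ = -5.60800°
Δλ = -134.0278°
y = sin Δλ · cos φ₂ = -0.432155
x = cos φ₁ sin φ₂ − sin φ₁ cos φ₂ cos Δλ = -0.773406
θ = atan2(y, x) = -150.8049° → 209.1951° (mod 360°)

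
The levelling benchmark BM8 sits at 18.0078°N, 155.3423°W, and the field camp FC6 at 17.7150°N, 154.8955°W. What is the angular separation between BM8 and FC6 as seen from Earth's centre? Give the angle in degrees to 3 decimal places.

0.516°

Δφ = -0.2928°,  Δλ = 0.4468°
a = sin²(Δφ/2) + cos φ₁ cos φ₂ sin²(Δλ/2) = 0.000020
c = 2·arcsin(√a) = 0.009011 rad = 0.5163°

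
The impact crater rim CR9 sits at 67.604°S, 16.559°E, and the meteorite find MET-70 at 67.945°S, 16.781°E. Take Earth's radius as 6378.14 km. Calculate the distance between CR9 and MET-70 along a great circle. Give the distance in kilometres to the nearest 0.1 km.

39.1 km

Δφ = -0.3410°,  Δλ = 0.2220°
a = sin²(Δφ/2) + cos φ₁ cos φ₂ sin²(Δλ/2) = 0.000009
c = 2·arcsin(√a) = 0.006129 rad = 0.3512°
d = R·c = 6378.14 × 0.006129 = 39.1 km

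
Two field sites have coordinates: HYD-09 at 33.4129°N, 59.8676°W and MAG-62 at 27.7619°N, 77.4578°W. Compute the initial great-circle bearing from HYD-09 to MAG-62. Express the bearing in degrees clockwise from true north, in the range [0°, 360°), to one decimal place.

254.2°

Δλ = -17.5902°
y = sin Δλ · cos φ₂ = -0.267420
x = cos φ₁ sin φ₂ − sin φ₁ cos φ₂ cos Δλ = -0.075685
θ = atan2(y, x) = -105.8024° → 254.1976° (mod 360°)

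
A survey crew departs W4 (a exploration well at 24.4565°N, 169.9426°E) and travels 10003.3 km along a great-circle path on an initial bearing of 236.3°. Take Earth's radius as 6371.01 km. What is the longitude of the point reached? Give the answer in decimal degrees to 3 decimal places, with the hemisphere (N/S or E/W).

95.417°E

δ = d/R = 10003.3/6371.01 = 1.570128 rad
φ₂ = arcsin(sin φ₁ cos δ + cos φ₁ sin δ cos θ)
   = arcsin(0.41400·0.00067 + 0.91028·1.00000·-0.55484) = -30.31705°
λ₂ = λ₁ + atan2(sin θ sin δ cos φ₁, cos δ − sin φ₁ sin φ₂) = 95.41664°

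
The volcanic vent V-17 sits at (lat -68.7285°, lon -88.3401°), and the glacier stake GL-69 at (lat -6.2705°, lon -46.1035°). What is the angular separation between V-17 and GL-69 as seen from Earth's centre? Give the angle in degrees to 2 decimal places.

68.36°

Δφ = 62.4580°,  Δλ = 42.2366°
a = sin²(Δφ/2) + cos φ₁ cos φ₂ sin²(Δλ/2) = 0.315613
c = 2·arcsin(√a) = 1.193107 rad = 68.3600°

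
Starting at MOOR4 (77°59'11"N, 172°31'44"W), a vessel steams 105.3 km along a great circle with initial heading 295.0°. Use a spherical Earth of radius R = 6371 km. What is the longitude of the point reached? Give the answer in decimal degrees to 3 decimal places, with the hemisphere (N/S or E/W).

176.785°W

MOOR4: φ = +77.98639°, λ = -172.52889°
δ = d/R = 105.3/6371 = 0.016528 rad
φ₂ = arcsin(sin φ₁ cos δ + cos φ₁ sin δ cos θ)
   = arcsin(0.97810·0.99986 + 0.20814·0.01653·0.42262) = 78.35540°
λ₂ = λ₁ + atan2(sin θ sin δ cos φ₁, cos δ − sin φ₁ sin φ₂) = -176.78478°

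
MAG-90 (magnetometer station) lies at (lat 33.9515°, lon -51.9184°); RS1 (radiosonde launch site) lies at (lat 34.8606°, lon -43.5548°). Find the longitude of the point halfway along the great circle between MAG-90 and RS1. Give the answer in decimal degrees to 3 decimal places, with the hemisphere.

47.759°W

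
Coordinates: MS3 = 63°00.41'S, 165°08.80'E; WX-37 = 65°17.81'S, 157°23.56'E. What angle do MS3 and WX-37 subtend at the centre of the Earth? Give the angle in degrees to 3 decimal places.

4.079°

MS3: φ = -63.00683°, λ = +165.14667°
WX-37: φ = -65.29683°, λ = +157.39267°
Δφ = -2.2900°,  Δλ = -7.7540°
a = sin²(Δφ/2) + cos φ₁ cos φ₂ sin²(Δλ/2) = 0.001267
c = 2·arcsin(√a) = 0.071191 rad = 4.0789°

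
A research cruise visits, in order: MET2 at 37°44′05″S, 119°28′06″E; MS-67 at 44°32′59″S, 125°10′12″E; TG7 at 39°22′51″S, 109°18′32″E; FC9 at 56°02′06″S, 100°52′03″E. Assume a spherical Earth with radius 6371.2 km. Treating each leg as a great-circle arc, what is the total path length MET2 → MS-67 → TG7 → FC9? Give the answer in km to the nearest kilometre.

4277 km

MET2: φ = -37.73472°, λ = +119.46833°
MS-67: φ = -44.54972°, λ = +125.17000°
TG7: φ = -39.38083°, λ = +109.30889°
FC9: φ = -56.03500°, λ = +100.86750°
MET2→MS-67: c = 0.140499 rad, d = 895.15 km
MS-67→TG7: c = 0.224248 rad, d = 1428.73 km
TG7→FC9: c = 0.306572 rad, d = 1953.23 km
Total = 895.15 + 1428.73 + 1953.23 = 4277.11 km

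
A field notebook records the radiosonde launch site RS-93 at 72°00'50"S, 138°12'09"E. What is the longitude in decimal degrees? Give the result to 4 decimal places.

138.2025°E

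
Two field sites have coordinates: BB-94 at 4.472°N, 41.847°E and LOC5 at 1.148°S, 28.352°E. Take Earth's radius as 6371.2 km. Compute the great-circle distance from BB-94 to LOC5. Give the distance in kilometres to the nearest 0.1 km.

1624.4 km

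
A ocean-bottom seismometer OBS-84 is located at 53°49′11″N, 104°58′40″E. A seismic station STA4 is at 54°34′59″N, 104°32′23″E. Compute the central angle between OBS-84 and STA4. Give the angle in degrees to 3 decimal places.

OBS-84: φ = +53.81972°, λ = +104.97778°
STA4: φ = +54.58306°, λ = +104.53972°
Δφ = 0.7633°,  Δλ = -0.4381°
a = sin²(Δφ/2) + cos φ₁ cos φ₂ sin²(Δλ/2) = 0.000049
c = 2·arcsin(√a) = 0.014053 rad = 0.8052°

0.805°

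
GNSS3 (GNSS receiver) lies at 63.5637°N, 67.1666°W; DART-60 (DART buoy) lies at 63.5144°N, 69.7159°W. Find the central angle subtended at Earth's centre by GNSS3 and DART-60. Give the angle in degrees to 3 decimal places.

1.137°

Δφ = -0.0493°,  Δλ = -2.5493°
a = sin²(Δφ/2) + cos φ₁ cos φ₂ sin²(Δλ/2) = 0.000098
c = 2·arcsin(√a) = 0.019843 rad = 1.1369°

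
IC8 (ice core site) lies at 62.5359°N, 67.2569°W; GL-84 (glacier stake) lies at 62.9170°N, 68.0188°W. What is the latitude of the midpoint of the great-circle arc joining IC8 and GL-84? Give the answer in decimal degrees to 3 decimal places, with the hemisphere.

Bx = cos φ₂ cos Δλ = 0.455241,  By = cos φ₂ sin Δλ = -0.006054
φₘ = atan2(sin φ₁ + sin φ₂, √((cos φ₁ + Bx)² + By²)) = 62.72697°
λₘ = λ₁ + atan2(By, cos φ₁ + Bx) = -67.63539°

62.727°N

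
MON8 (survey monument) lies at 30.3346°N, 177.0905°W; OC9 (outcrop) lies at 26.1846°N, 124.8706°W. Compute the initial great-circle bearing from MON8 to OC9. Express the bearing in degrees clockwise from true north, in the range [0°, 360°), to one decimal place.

Δλ = 52.2199°
y = sin Δλ · cos φ₂ = 0.709258
x = cos φ₁ sin φ₂ − sin φ₁ cos φ₂ cos Δλ = 0.103195
θ = atan2(y, x) = 81.7218° → 81.7218° (mod 360°)

81.7°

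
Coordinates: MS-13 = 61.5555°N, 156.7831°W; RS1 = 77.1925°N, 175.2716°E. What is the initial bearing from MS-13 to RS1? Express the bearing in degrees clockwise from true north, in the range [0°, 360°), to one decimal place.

340.4°

Δλ = -27.9453°
y = sin Δλ · cos φ₂ = -0.103884
x = cos φ₁ sin φ₂ − sin φ₁ cos φ₂ cos Δλ = 0.292270
θ = atan2(y, x) = -19.5671° → 340.4329° (mod 360°)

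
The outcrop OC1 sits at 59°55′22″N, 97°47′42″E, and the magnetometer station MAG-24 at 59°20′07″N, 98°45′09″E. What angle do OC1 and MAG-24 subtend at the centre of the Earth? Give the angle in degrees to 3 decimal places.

0.761°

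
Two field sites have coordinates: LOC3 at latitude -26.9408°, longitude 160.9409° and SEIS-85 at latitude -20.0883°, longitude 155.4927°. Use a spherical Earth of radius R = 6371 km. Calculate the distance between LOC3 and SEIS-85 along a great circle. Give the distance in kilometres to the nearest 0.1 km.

Δφ = 6.8525°,  Δλ = -5.4482°
a = sin²(Δφ/2) + cos φ₁ cos φ₂ sin²(Δλ/2) = 0.005463
c = 2·arcsin(√a) = 0.147957 rad = 8.4773°
d = R·c = 6371 × 0.147957 = 942.6 km

942.6 km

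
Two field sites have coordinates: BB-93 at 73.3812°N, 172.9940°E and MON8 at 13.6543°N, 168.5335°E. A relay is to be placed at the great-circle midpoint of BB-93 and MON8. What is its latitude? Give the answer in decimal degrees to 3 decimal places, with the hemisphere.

43.533°N

Bx = cos φ₂ cos Δλ = 0.968795,  By = cos φ₂ sin Δλ = -0.075574
φₘ = atan2(sin φ₁ + sin φ₂, √((cos φ₁ + Bx)² + By²)) = 43.53298°
λₘ = λ₁ + atan2(By, cos φ₁ + Bx) = 169.54736°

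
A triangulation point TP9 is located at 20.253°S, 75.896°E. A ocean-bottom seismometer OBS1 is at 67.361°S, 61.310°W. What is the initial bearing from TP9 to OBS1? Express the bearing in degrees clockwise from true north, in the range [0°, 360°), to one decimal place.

Δλ = -137.2060°
y = sin Δλ · cos φ₂ = -0.261503
x = cos φ₁ sin φ₂ − sin φ₁ cos φ₂ cos Δλ = -0.963663
θ = atan2(y, x) = -164.8176° → 195.1824° (mod 360°)

195.2°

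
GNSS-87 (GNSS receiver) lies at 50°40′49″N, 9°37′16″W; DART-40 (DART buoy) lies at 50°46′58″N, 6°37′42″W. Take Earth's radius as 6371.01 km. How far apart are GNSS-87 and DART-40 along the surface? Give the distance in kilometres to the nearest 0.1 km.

210.9 km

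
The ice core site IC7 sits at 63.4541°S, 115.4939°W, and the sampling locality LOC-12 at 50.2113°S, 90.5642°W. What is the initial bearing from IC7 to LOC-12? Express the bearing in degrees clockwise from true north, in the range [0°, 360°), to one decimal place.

Δλ = 24.9297°
y = sin Δλ · cos φ₂ = 0.269746
x = cos φ₁ sin φ₂ − sin φ₁ cos φ₂ cos Δλ = 0.175737
θ = atan2(y, x) = 56.9162° → 56.9162° (mod 360°)

56.9°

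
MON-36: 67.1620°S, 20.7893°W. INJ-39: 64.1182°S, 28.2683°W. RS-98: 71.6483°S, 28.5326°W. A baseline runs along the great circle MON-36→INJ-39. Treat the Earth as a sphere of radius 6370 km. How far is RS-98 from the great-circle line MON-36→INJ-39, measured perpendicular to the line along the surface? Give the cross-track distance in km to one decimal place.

δ₁₃ = central angle MON-36→RS-98 = 0.091445 rad  (haversine)
θ₁₃ = bearing MON-36→RS-98 = 207.681°,  θ₁₂ = bearing MON-36→INJ-39 = 311.164°
dₓₜ = R·arcsin(sin δ₁₃ · sin(θ₁₃ − θ₁₂)) = 6370·arcsin(0.09132·sin(-103.483°)) = -566.409 km
|dₓₜ| = 566.409 km

566.4 km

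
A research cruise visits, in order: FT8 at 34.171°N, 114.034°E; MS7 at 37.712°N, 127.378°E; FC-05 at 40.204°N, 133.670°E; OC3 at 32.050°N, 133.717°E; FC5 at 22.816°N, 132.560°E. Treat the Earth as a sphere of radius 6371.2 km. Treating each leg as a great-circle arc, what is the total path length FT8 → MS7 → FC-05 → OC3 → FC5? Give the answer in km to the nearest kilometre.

3813 km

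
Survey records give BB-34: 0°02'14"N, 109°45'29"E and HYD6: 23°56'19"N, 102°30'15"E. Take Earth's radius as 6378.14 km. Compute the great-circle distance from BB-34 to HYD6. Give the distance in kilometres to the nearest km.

2774 km

BB-34: φ = +0.03722°, λ = +109.75806°
HYD6: φ = +23.93861°, λ = +102.50417°
Δφ = 23.9014°,  Δλ = -7.2539°
a = sin²(Δφ/2) + cos φ₁ cos φ₂ sin²(Δλ/2) = 0.046536
c = 2·arcsin(√a) = 0.434860 rad = 24.9156°
d = R·c = 6378.14 × 0.434860 = 2773.6 km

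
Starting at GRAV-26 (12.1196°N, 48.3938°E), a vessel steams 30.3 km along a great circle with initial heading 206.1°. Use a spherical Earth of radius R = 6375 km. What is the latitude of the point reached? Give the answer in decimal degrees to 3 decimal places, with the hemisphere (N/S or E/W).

11.875°N

δ = d/R = 30.3/6375 = 0.004753 rad
φ₂ = arcsin(sin φ₁ cos δ + cos φ₁ sin δ cos θ)
   = arcsin(0.20995·0.99999 + 0.97771·0.00475·-0.89803) = 11.87502°
λ₂ = λ₁ + atan2(sin θ sin δ cos φ₁, cos δ − sin φ₁ sin φ₂) = 48.27137°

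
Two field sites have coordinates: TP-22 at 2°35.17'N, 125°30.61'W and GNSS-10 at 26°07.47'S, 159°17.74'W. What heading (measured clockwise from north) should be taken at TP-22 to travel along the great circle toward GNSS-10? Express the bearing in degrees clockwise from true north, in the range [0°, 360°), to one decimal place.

226.5°

TP-22: φ = +2.58617°, λ = -125.51017°
GNSS-10: φ = -26.12450°, λ = -159.29567°
Δλ = -33.7855°
y = sin Δλ · cos φ₂ = -0.499275
x = cos φ₁ sin φ₂ − sin φ₁ cos φ₂ cos Δλ = -0.473545
θ = atan2(y, x) = -133.4849° → 226.5151° (mod 360°)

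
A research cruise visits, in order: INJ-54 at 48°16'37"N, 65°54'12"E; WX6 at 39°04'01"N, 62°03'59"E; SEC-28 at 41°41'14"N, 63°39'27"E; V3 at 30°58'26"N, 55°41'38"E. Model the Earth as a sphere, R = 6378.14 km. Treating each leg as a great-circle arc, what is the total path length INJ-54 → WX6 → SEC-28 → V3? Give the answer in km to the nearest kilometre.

2780 km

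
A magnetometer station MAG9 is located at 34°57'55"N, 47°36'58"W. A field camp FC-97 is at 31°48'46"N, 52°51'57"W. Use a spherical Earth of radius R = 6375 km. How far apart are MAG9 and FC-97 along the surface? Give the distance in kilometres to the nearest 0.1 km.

600.6 km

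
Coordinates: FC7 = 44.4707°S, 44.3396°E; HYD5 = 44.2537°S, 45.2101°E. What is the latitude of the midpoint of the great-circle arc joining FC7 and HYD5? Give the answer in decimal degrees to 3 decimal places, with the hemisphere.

44.363°S

Bx = cos φ₂ cos Δλ = 0.716174,  By = cos φ₂ sin Δλ = 0.010882
φₘ = atan2(sin φ₁ + sin φ₂, √((cos φ₁ + Bx)² + By²)) = -44.36303°
λₘ = λ₁ + atan2(By, cos φ₁ + Bx) = 44.77566°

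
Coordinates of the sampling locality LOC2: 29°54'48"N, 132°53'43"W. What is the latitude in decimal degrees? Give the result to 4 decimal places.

29° + 54′/60 + 48″/3600 = 29 + 0.90000 + 0.01333 = 29.9133°

29.9133°N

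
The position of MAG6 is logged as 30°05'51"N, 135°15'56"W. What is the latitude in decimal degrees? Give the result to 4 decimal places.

30.0975°N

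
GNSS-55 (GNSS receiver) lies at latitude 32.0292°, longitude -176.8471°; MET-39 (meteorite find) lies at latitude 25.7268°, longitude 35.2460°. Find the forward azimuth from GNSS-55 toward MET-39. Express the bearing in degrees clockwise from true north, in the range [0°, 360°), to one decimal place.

328.2°

Δλ = -147.9069°
y = sin Δλ · cos φ₂ = -0.478631
x = cos φ₁ sin φ₂ − sin φ₁ cos φ₂ cos Δλ = 0.772772
θ = atan2(y, x) = -31.7728° → 328.2272° (mod 360°)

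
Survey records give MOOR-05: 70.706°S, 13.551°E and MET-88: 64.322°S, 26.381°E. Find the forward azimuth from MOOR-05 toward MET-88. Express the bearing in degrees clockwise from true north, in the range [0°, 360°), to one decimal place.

43.6°

Δλ = 12.8300°
y = sin Δλ · cos φ₂ = 0.096221
x = cos φ₁ sin φ₂ − sin φ₁ cos φ₂ cos Δλ = 0.100981
θ = atan2(y, x) = 43.6174° → 43.6174° (mod 360°)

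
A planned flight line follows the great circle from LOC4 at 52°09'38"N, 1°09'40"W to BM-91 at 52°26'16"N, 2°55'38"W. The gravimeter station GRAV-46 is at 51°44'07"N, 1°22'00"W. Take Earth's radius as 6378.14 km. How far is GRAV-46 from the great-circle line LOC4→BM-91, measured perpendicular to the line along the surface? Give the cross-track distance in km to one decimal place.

49.4 km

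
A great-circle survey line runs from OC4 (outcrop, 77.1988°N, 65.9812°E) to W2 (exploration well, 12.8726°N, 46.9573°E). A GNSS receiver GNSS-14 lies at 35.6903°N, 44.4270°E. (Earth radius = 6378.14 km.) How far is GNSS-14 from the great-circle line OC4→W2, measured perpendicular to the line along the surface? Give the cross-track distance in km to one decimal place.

δ₁₃ = central angle OC4→GNSS-14 = 0.743250 rad  (haversine)
θ₁₃ = bearing OC4→GNSS-14 = 206.164°,  θ₁₂ = bearing OC4→W2 = 200.512°
dₓₜ = R·arcsin(sin δ₁₃ · sin(θ₁₃ − θ₁₂)) = 6378.14·arcsin(0.67668·sin(5.652°)) = 425.362 km
|dₓₜ| = 425.362 km

425.4 km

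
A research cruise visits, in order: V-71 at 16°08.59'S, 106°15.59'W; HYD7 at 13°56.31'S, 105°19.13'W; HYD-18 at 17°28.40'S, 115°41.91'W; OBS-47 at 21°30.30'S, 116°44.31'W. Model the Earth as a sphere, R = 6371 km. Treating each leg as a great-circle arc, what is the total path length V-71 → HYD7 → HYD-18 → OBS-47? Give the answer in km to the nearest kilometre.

1905 km

V-71: φ = -16.14317°, λ = -106.25983°
HYD7: φ = -13.93850°, λ = -105.31883°
HYD-18: φ = -17.47333°, λ = -115.69850°
OBS-47: φ = -21.50500°, λ = -116.73850°
V-71→HYD7: c = 0.041619 rad, d = 265.15 km
HYD7→HYD-18: c = 0.184938 rad, d = 1178.24 km
HYD-18→OBS-47: c = 0.072415 rad, d = 461.36 km
Total = 265.15 + 1178.24 + 461.36 = 1904.75 km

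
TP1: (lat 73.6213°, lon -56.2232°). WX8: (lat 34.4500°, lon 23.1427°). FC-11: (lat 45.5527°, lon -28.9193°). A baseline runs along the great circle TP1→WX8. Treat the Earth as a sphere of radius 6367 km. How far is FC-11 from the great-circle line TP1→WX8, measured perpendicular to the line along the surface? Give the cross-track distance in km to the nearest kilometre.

2627 km

δ₁₃ = central angle TP1→FC-11 = 0.534772 rad  (haversine)
θ₁₃ = bearing TP1→FC-11 = 140.930°,  θ₁₂ = bearing TP1→WX8 = 89.044°
dₓₜ = R·arcsin(sin δ₁₃ · sin(θ₁₃ − θ₁₂)) = 6367·arcsin(0.50964·sin(51.886°)) = 2626.926 km
|dₓₜ| = 2626.926 km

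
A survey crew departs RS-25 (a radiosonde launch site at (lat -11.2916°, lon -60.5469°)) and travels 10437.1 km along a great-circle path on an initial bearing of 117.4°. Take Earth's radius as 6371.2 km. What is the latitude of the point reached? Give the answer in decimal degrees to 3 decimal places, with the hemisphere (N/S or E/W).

δ = d/R = 10437.1/6371.2 = 1.638169 rad
φ₂ = arcsin(sin φ₁ cos δ + cos φ₁ sin δ cos θ)
   = arcsin(-0.19580·-0.06732 + 0.98064·0.99773·-0.46020) = -25.91813°
λ₂ = λ₁ + atan2(sin θ sin δ cos φ₁, cos δ − sin φ₁ sin φ₂) = 39.43625°

25.918°S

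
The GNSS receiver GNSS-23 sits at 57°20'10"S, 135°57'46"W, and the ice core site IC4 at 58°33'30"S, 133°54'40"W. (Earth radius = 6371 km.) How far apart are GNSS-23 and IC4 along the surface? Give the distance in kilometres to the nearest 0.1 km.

182.0 km

GNSS-23: φ = -57.33611°, λ = -135.96278°
IC4: φ = -58.55833°, λ = -133.91111°
Δφ = -1.2222°,  Δλ = 2.0517°
a = sin²(Δφ/2) + cos φ₁ cos φ₂ sin²(Δλ/2) = 0.000204
c = 2·arcsin(√a) = 0.028566 rad = 1.6367°
d = R·c = 6371 × 0.028566 = 182.0 km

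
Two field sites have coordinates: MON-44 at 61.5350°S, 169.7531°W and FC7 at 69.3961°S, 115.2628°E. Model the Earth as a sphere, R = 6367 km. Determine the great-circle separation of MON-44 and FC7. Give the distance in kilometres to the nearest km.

3330 km

Δφ = -7.8611°,  Δλ = -74.9841°
a = sin²(Δφ/2) + cos φ₁ cos φ₂ sin²(Δλ/2) = 0.066834
c = 2·arcsin(√a) = 0.522985 rad = 29.9648°
d = R·c = 6367 × 0.522985 = 3329.8 km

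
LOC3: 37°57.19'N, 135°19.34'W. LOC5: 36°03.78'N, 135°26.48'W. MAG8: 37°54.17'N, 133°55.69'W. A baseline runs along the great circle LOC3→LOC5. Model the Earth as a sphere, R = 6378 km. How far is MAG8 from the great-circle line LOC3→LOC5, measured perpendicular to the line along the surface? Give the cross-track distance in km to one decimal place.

LOC3: φ = +37.95317°, λ = -135.32233°
LOC5: φ = +36.06300°, λ = -135.44133°
MAG8: φ = +37.90283°, λ = -133.92817°
δ₁₃ = central angle LOC3→MAG8 = 0.019213 rad  (haversine)
θ₁₃ = bearing LOC3→MAG8 = 92.192°,  θ₁₂ = bearing LOC3→LOC5 = 182.914°
dₓₜ = R·arcsin(sin δ₁₃ · sin(θ₁₃ − θ₁₂)) = 6378·arcsin(0.01921·sin(-90.722°)) = -122.532 km
|dₓₜ| = 122.532 km

122.5 km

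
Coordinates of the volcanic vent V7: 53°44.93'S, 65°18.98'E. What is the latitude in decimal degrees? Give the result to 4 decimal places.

53.7488°S

53° + 44.93′/60 = 53 + 0.74883 = 53.7488°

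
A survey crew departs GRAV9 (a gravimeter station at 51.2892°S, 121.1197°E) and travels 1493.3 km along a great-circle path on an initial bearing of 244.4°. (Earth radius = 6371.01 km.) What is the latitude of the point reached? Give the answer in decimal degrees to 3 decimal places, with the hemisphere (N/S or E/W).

δ = d/R = 1493.3/6371.01 = 0.234390 rad
φ₂ = arcsin(sin φ₁ cos δ + cos φ₁ sin δ cos θ)
   = arcsin(-0.78031·0.97266 + 0.62539·0.23225·-0.43209) = -55.25883°
λ₂ = λ₁ + atan2(sin θ sin δ cos φ₁, cos δ − sin φ₁ sin φ₂) = 99.55570°

55.259°S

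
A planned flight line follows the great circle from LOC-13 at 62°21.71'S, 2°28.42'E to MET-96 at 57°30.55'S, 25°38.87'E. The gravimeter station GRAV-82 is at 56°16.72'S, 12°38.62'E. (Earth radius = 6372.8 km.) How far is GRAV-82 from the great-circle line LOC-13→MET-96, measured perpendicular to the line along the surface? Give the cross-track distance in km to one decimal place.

478.7 km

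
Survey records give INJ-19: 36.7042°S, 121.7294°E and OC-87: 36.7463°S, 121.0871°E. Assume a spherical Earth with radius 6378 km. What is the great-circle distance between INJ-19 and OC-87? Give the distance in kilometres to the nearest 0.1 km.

57.5 km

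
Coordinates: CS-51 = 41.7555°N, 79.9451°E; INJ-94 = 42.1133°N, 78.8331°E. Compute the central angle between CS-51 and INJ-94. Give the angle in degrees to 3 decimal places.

0.901°

Δφ = 0.3578°,  Δλ = -1.1120°
a = sin²(Δφ/2) + cos φ₁ cos φ₂ sin²(Δλ/2) = 0.000062
c = 2·arcsin(√a) = 0.015730 rad = 0.9013°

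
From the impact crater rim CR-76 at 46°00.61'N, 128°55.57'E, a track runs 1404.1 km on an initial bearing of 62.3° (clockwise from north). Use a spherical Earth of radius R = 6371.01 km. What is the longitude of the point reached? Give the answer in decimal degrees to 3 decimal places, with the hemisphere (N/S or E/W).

CR-76: φ = +46.01017°, λ = +128.92617°
δ = d/R = 1404.1/6371.01 = 0.220389 rad
φ₂ = arcsin(sin φ₁ cos δ + cos φ₁ sin δ cos θ)
   = arcsin(0.71946·0.97581 + 0.69453·0.21861·0.46484) = 50.59141°
λ₂ = λ₁ + atan2(sin θ sin δ cos φ₁, cos δ − sin φ₁ sin φ₂) = 146.67741°

146.677°E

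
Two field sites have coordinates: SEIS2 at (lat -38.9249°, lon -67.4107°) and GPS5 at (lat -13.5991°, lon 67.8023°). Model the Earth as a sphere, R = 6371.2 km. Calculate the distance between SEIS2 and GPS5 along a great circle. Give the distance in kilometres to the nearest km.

12553 km

Δφ = 25.3258°,  Δλ = 135.2130°
a = sin²(Δφ/2) + cos φ₁ cos φ₂ sin²(Δλ/2) = 0.694470
c = 2·arcsin(√a) = 1.970276 rad = 112.8885°
d = R·c = 6371.2 × 1.970276 = 12553.0 km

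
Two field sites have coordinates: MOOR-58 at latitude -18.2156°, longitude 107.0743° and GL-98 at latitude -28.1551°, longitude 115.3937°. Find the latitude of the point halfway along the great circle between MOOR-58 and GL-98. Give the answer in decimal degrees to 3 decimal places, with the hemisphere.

23.240°S

Bx = cos φ₂ cos Δλ = 0.872396,  By = cos φ₂ sin Δλ = 0.127570
φₘ = atan2(sin φ₁ + sin φ₂, √((cos φ₁ + Bx)² + By²)) = -23.24002°
λₘ = λ₁ + atan2(By, cos φ₁ + Bx) = 111.07881°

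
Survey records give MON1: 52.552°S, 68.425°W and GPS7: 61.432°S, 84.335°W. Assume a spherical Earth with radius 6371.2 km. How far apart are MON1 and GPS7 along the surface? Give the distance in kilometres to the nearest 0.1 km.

1372.8 km

Δφ = -8.8800°,  Δλ = -15.9100°
a = sin²(Δφ/2) + cos φ₁ cos φ₂ sin²(Δλ/2) = 0.011562
c = 2·arcsin(√a) = 0.215472 rad = 12.3456°
d = R·c = 6371.2 × 0.215472 = 1372.8 km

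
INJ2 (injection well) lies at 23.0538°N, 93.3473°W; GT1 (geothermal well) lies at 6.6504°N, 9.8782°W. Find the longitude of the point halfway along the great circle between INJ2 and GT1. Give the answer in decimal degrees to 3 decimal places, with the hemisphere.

49.660°W

Bx = cos φ₂ cos Δλ = 0.112974,  By = cos φ₂ sin Δλ = 0.986826
φₘ = atan2(sin φ₁ + sin φ₂, √((cos φ₁ + Bx)² + By²)) = 19.55279°
λₘ = λ₁ + atan2(By, cos φ₁ + Bx) = -49.65997°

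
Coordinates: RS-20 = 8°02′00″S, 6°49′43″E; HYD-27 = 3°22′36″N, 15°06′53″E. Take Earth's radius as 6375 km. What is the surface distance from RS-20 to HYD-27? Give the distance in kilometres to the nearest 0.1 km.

1567.6 km

RS-20: φ = -8.03333°, λ = +6.82861°
HYD-27: φ = +3.37667°, λ = +15.11472°
Δφ = 11.4100°,  Δλ = 8.2861°
a = sin²(Δφ/2) + cos φ₁ cos φ₂ sin²(Δλ/2) = 0.015041
c = 2·arcsin(√a) = 0.245903 rad = 14.0892°
d = R·c = 6375 × 0.245903 = 1567.6 km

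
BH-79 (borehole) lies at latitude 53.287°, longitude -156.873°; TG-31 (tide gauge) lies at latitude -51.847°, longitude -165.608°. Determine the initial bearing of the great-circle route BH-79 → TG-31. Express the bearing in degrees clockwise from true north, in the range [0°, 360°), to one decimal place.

Δλ = -8.7350°
y = sin Δλ · cos φ₂ = -0.093816
x = cos φ₁ sin φ₂ − sin φ₁ cos φ₂ cos Δλ = -0.959574
θ = atan2(y, x) = -174.4160° → 185.5840° (mod 360°)

185.6°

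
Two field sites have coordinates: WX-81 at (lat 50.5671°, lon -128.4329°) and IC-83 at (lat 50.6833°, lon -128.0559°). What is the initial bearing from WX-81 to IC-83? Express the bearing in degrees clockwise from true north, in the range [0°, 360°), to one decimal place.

Δλ = 0.3770°
y = sin Δλ · cos φ₂ = 0.004169
x = cos φ₁ sin φ₂ − sin φ₁ cos φ₂ cos Δλ = 0.002039
θ = atan2(y, x) = 63.9413° → 63.9413° (mod 360°)

63.9°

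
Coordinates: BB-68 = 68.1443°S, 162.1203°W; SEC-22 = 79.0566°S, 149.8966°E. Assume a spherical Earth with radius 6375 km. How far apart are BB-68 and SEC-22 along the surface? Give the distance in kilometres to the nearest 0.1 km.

Δφ = -10.9123°,  Δλ = -47.9831°
a = sin²(Δφ/2) + cos φ₁ cos φ₂ sin²(Δλ/2) = 0.020725
c = 2·arcsin(√a) = 0.288926 rad = 16.5542°
d = R·c = 6375 × 0.288926 = 1841.9 km

1841.9 km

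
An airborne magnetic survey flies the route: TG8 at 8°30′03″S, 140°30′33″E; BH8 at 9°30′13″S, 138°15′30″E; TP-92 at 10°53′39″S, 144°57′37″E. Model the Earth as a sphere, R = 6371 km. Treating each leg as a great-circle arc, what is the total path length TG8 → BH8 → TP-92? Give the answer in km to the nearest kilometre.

TG8: φ = -8.50083°, λ = +140.50917°
BH8: φ = -9.50361°, λ = +138.25833°
TP-92: φ = -10.89417°, λ = +144.96028°
TG8→BH8: c = 0.042565 rad, d = 271.18 km
BH8→TP-92: c = 0.117648 rad, d = 749.54 km
Total = 271.18 + 749.54 = 1020.72 km

1021 km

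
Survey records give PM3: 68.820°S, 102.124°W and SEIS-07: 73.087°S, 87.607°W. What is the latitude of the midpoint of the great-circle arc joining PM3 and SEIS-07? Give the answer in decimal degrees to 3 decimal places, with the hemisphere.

Bx = cos φ₂ cos Δλ = 0.281631,  By = cos φ₂ sin Δλ = 0.072924
φₘ = atan2(sin φ₁ + sin φ₂, √((cos φ₁ + Bx)² + By²)) = -71.09360°
λₘ = λ₁ + atan2(By, cos φ₁ + Bx) = -95.65292°

71.094°S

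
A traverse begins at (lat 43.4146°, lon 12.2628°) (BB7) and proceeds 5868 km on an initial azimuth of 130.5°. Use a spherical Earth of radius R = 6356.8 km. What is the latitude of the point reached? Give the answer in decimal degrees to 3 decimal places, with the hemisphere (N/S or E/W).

δ = d/R = 5868/6356.8 = 0.923106 rad
φ₂ = arcsin(sin φ₁ cos δ + cos φ₁ sin δ cos θ)
   = arcsin(0.68727·0.60335 + 0.72640·0.79748·-0.64945) = 2.20330°
λ₂ = λ₁ + atan2(sin θ sin δ cos φ₁, cos δ − sin φ₁ sin φ₂) = 49.62537°

2.203°N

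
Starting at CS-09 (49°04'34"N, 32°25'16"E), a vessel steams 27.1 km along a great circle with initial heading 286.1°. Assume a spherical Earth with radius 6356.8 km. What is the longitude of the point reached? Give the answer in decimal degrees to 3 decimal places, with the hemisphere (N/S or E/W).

32.062°E

CS-09: φ = +49.07611°, λ = +32.42111°
δ = d/R = 27.1/6356.8 = 0.004263 rad
φ₂ = arcsin(sin φ₁ cos δ + cos φ₁ sin δ cos θ)
   = arcsin(0.75558·0.99999 + 0.65506·0.00426·0.27731) = 49.14329°
λ₂ = λ₁ + atan2(sin θ sin δ cos φ₁, cos δ − sin φ₁ sin φ₂) = 32.06236°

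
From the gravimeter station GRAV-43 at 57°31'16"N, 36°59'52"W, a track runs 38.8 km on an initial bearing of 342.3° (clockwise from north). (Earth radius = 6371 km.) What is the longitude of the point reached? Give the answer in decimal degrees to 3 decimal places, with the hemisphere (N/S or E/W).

37.197°W

GRAV-43: φ = +57.52111°, λ = -36.99778°
δ = d/R = 38.8/6371 = 0.006090 rad
φ₂ = arcsin(sin φ₁ cos δ + cos φ₁ sin δ cos θ)
   = arcsin(0.84359·0.99998 + 0.53699·0.00609·0.95266) = 57.85337°
λ₂ = λ₁ + atan2(sin θ sin δ cos φ₁, cos δ − sin φ₁ sin φ₂) = -37.19716°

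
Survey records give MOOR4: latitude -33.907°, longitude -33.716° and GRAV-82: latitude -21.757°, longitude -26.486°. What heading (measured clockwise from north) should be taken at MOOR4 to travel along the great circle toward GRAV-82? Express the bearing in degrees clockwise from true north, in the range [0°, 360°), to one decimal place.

Δλ = 7.2300°
y = sin Δλ · cos φ₂ = 0.116887
x = cos φ₁ sin φ₂ − sin φ₁ cos φ₂ cos Δλ = 0.206352
θ = atan2(y, x) = 29.5292° → 29.5292° (mod 360°)

29.5°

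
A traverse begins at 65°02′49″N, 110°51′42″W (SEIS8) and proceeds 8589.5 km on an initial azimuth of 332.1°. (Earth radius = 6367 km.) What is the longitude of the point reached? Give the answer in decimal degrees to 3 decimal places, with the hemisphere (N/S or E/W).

SEIS8: φ = +65.04694°, λ = -110.86167°
δ = d/R = 8589.5/6367 = 1.349065 rad
φ₂ = arcsin(sin φ₁ cos δ + cos φ₁ sin δ cos θ)
   = arcsin(0.90665·0.21992 + 0.42188·0.97552·0.88377) = 34.27054°
λ₂ = λ₁ + atan2(sin θ sin δ cos φ₁, cos δ − sin φ₁ sin φ₂) = 102.66827°

102.668°E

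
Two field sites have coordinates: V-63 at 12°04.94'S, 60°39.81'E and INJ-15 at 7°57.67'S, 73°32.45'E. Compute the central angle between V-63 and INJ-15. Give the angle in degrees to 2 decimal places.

13.33°

V-63: φ = -12.08233°, λ = +60.66350°
INJ-15: φ = -7.96117°, λ = +73.54083°
Δφ = 4.1212°,  Δλ = 12.8773°
a = sin²(Δφ/2) + cos φ₁ cos φ₂ sin²(Δλ/2) = 0.013471
c = 2·arcsin(√a) = 0.232654 rad = 13.3301°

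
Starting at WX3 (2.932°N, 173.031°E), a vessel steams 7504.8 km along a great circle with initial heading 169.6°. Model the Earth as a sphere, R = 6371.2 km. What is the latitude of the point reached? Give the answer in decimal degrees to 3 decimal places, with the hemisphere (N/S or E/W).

δ = d/R = 7504.8/6371.2 = 1.177926 rad
φ₂ = arcsin(sin φ₁ cos δ + cos φ₁ sin δ cos θ)
   = arcsin(0.05115·0.38284 + 0.99869·0.92381·-0.98357) = -62.60616°
λ₂ = λ₁ + atan2(sin θ sin δ cos φ₁, cos δ − sin φ₁ sin φ₂) = -165.71809°

62.606°S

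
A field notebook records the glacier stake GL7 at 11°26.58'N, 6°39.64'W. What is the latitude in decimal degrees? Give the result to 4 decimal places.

11.4430°N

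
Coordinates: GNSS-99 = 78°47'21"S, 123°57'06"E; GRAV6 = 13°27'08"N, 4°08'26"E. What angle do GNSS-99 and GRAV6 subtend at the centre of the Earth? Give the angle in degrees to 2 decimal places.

GNSS-99: φ = -78.78917°, λ = +123.95167°
GRAV6: φ = +13.45222°, λ = +4.14056°
Δφ = 92.2414°,  Δλ = -119.8111°
a = sin²(Δφ/2) + cos φ₁ cos φ₂ sin²(Δλ/2) = 0.661099
c = 2·arcsin(√a) = 1.898847 rad = 108.7959°

108.80°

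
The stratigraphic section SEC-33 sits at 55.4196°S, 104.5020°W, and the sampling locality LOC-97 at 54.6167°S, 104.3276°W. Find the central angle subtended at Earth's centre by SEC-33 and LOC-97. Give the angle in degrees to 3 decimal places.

0.809°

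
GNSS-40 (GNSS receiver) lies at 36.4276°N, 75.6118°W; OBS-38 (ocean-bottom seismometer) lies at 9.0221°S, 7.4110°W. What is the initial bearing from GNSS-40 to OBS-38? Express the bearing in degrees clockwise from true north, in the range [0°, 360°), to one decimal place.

110.6°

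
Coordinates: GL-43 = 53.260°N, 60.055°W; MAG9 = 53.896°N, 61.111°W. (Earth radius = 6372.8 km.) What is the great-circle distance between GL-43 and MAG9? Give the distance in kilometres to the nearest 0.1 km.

Δφ = 0.6360°,  Δλ = -1.0560°
a = sin²(Δφ/2) + cos φ₁ cos φ₂ sin²(Δλ/2) = 0.000061
c = 2·arcsin(√a) = 0.015587 rad = 0.8931°
d = R·c = 6372.8 × 0.015587 = 99.3 km

99.3 km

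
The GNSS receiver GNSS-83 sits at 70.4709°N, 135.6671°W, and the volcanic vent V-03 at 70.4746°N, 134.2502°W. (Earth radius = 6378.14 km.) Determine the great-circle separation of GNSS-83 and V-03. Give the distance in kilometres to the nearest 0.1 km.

Δφ = 0.0037°,  Δλ = 1.4169°
a = sin²(Δφ/2) + cos φ₁ cos φ₂ sin²(Δλ/2) = 0.000017
c = 2·arcsin(√a) = 0.008266 rad = 0.4736°
d = R·c = 6378.14 × 0.008266 = 52.7 km

52.7 km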